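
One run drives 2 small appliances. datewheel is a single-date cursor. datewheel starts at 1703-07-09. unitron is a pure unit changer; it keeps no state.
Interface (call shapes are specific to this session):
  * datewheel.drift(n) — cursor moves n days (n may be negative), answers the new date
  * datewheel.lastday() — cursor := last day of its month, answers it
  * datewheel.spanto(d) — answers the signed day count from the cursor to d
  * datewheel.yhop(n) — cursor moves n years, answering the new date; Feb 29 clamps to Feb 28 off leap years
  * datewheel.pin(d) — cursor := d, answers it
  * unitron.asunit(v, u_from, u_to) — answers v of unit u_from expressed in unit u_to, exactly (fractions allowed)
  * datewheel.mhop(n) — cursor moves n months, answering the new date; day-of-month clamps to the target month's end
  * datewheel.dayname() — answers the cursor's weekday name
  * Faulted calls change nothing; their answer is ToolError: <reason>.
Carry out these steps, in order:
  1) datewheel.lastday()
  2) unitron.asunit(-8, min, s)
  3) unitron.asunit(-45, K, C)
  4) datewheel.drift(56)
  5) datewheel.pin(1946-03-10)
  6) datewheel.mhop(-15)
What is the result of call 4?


Answer: 1703-09-25

Derivation:
-> datewheel.lastday()
<- 1703-07-31
-> unitron.asunit(-8, min, s)
<- -480
-> unitron.asunit(-45, K, C)
<- -6363/20
-> datewheel.drift(56)
<- 1703-09-25
-> datewheel.pin(1946-03-10)
<- 1946-03-10
-> datewheel.mhop(-15)
<- 1944-12-10


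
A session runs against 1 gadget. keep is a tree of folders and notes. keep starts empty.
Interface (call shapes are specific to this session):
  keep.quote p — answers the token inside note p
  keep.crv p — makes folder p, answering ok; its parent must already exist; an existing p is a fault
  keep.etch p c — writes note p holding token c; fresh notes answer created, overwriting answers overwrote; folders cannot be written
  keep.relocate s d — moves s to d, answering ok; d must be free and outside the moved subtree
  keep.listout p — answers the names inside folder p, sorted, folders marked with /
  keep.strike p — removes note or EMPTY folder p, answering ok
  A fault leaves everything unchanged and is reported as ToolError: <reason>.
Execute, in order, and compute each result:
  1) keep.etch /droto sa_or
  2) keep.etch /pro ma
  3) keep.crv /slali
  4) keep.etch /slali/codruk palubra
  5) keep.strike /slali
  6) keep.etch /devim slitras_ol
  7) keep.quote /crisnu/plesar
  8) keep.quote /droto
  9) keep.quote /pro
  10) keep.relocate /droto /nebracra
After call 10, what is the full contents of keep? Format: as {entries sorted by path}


Answer: {devim=slitras_ol, nebracra=sa_or, pro=ma, slali/, slali/codruk=palubra}

Derivation:
% etch(p: /droto, c: sa_or) == created
% etch(p: /pro, c: ma) == created
% crv(p: /slali) == ok
% etch(p: /slali/codruk, c: palubra) == created
% strike(p: /slali) == ToolError: not empty
% etch(p: /devim, c: slitras_ol) == created
% quote(p: /crisnu/plesar) == ToolError: not found
% quote(p: /droto) == sa_or
% quote(p: /pro) == ma
% relocate(s: /droto, d: /nebracra) == ok


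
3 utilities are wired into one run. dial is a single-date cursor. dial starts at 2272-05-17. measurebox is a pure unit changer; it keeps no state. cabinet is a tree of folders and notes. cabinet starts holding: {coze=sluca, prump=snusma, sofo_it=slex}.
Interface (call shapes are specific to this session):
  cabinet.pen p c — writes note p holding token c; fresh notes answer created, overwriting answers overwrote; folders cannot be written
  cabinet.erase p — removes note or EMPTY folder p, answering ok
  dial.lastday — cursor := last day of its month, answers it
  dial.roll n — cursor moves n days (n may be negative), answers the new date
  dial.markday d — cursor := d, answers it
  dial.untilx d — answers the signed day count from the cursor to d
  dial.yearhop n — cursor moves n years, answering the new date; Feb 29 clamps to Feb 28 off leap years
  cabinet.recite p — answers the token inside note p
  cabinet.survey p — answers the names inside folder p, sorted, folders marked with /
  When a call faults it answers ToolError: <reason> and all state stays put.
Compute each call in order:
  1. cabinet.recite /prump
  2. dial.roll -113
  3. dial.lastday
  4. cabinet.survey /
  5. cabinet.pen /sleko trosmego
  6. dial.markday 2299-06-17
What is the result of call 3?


Answer: 2272-01-31

Derivation:
;; 1. recite(p='/prump') -> snusma
;; 2. roll(n='-113') -> 2272-01-25
;; 3. lastday() -> 2272-01-31
;; 4. survey(p='/') -> [coze, prump, sofo_it]
;; 5. pen(p='/sleko', c='trosmego') -> created
;; 6. markday(d='2299-06-17') -> 2299-06-17


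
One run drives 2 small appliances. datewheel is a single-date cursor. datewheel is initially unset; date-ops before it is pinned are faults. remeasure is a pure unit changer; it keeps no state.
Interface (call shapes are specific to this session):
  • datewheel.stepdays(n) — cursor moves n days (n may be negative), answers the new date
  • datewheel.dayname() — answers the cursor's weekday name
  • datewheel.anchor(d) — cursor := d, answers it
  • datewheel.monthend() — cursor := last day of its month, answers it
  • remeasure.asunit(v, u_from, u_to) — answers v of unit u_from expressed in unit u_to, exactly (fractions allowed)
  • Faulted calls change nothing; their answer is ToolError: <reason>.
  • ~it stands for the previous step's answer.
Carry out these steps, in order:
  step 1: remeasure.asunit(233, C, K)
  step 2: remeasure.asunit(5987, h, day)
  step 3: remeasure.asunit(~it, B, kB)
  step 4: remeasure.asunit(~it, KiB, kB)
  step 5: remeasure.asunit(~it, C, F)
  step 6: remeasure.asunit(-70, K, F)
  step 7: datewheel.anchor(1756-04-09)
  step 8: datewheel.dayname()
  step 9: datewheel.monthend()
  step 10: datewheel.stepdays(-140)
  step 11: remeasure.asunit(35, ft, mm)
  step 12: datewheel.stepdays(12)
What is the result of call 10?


→ remeasure.asunit(v='233', u_from='C', u_to='K')
← 10123/20
→ remeasure.asunit(v='5987', u_from='h', u_to='day')
← 5987/24
→ remeasure.asunit(v='~it', u_from='B', u_to='kB')
← 5987/24000
→ remeasure.asunit(v='~it', u_from='KiB', u_to='kB')
← 11974/46875
→ remeasure.asunit(v='~it', u_from='C', u_to='F')
← 2535922/78125
→ remeasure.asunit(v='-70', u_from='K', u_to='F')
← -58567/100
→ datewheel.anchor(d='1756-04-09')
← 1756-04-09
→ datewheel.dayname()
← Friday
→ datewheel.monthend()
← 1756-04-30
→ datewheel.stepdays(n='-140')
← 1755-12-12
→ remeasure.asunit(v='35', u_from='ft', u_to='mm')
← 10668
→ datewheel.stepdays(n='12')
← 1755-12-24

Answer: 1755-12-12


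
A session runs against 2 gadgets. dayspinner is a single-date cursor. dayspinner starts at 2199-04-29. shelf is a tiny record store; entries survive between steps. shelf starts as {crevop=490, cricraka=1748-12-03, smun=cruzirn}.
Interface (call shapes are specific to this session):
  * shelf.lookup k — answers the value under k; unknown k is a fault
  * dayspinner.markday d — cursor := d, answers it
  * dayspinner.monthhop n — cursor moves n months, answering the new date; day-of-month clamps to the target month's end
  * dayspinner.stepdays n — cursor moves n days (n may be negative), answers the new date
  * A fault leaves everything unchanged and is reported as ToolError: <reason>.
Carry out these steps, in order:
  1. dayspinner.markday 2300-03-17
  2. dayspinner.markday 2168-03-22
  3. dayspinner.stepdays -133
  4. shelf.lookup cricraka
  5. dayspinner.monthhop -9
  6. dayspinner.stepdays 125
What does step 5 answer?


Answer: 2167-02-10

Derivation:
-- 1. markday(2300-03-17) -> 2300-03-17
-- 2. markday(2168-03-22) -> 2168-03-22
-- 3. stepdays(-133) -> 2167-11-10
-- 4. lookup(cricraka) -> 1748-12-03
-- 5. monthhop(-9) -> 2167-02-10
-- 6. stepdays(125) -> 2167-06-15


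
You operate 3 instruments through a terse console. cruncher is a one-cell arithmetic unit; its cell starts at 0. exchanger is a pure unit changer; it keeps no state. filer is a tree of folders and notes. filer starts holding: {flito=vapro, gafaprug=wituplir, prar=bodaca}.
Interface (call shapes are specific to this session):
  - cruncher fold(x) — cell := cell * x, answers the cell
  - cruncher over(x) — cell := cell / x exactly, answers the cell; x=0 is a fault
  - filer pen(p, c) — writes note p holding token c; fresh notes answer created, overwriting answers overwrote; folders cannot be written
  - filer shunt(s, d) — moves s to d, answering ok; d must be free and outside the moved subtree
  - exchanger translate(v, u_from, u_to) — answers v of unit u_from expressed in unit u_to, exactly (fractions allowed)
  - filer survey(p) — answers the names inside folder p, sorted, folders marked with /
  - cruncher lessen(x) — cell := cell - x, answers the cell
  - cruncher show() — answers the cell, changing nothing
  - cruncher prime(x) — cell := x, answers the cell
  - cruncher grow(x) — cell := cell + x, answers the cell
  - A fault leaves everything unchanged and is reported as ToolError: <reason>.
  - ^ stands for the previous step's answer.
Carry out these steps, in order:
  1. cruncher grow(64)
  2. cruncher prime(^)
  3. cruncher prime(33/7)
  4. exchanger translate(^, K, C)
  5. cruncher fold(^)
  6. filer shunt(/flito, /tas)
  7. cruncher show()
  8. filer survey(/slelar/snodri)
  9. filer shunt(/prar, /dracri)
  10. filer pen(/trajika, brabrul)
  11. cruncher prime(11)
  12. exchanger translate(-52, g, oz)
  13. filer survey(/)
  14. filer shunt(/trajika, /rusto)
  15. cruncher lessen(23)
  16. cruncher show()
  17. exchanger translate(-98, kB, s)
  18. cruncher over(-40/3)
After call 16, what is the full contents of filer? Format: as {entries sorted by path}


I use cruncher grow with x='64', → 64.
I call cruncher prime with x='^', → 64.
Invoking cruncher prime with x='33/7', and see 33/7.
I invoke exchanger translate with v='^', u_from='K', u_to='C', → -37581/140.
Now I run cruncher fold with x='^': -1240173/980.
I run filer shunt with s='/flito', d='/tas', and observe ok.
Calling cruncher show(), and see -1240173/980.
Then filer survey with p='/slelar/snodri', which returns ToolError: not found.
I run filer shunt with s='/prar', d='/dracri', yielding ok.
Now I run filer pen with p='/trajika', c='brabrul', and observe created.
Calling cruncher prime with x='11', and observe 11.
Calling exchanger translate with v='-52', u_from='g', u_to='oz', — result: -83200000/45359237.
Now I run filer survey with p='/', and get [dracri, gafaprug, tas, trajika].
I use filer shunt with s='/trajika', d='/rusto', → ok.
I use cruncher lessen with x='23', yielding -12.
I try cruncher show(), giving -12.
Using exchanger translate with v='-98', u_from='kB', u_to='s', giving ToolError: incompatible units.
I invoke cruncher over with x='-40/3', giving 9/10.

Answer: {dracri=bodaca, gafaprug=wituplir, rusto=brabrul, tas=vapro}


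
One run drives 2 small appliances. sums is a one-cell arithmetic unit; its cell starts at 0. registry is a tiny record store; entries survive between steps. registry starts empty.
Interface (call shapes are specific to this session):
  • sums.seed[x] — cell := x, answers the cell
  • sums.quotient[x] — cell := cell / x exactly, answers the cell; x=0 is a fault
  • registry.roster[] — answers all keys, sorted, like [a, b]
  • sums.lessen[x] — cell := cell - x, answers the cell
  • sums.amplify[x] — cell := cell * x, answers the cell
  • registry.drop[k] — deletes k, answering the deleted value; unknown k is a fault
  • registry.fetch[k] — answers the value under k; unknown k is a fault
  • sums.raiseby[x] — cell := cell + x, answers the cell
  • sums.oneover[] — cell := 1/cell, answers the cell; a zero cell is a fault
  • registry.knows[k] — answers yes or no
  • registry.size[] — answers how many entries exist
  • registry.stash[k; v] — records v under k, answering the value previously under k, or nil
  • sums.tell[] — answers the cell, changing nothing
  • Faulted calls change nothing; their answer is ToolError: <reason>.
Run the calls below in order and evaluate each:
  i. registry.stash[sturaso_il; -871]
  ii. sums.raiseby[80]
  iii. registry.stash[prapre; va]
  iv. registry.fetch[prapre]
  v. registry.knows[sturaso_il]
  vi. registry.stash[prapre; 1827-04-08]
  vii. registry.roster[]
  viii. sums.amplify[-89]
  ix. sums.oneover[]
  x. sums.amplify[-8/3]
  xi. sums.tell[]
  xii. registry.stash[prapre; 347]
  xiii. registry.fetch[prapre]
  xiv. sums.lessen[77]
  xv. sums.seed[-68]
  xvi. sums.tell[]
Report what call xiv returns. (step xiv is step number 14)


% registry.stash sturaso_il -871
:: nil
% sums.raiseby 80
:: 80
% registry.stash prapre va
:: nil
% registry.fetch prapre
:: va
% registry.knows sturaso_il
:: yes
% registry.stash prapre 1827-04-08
:: va
% registry.roster
:: [prapre, sturaso_il]
% sums.amplify -89
:: -7120
% sums.oneover
:: -1/7120
% sums.amplify -8/3
:: 1/2670
% sums.tell
:: 1/2670
% registry.stash prapre 347
:: 1827-04-08
% registry.fetch prapre
:: 347
% sums.lessen 77
:: -205589/2670
% sums.seed -68
:: -68
% sums.tell
:: -68

Answer: -205589/2670


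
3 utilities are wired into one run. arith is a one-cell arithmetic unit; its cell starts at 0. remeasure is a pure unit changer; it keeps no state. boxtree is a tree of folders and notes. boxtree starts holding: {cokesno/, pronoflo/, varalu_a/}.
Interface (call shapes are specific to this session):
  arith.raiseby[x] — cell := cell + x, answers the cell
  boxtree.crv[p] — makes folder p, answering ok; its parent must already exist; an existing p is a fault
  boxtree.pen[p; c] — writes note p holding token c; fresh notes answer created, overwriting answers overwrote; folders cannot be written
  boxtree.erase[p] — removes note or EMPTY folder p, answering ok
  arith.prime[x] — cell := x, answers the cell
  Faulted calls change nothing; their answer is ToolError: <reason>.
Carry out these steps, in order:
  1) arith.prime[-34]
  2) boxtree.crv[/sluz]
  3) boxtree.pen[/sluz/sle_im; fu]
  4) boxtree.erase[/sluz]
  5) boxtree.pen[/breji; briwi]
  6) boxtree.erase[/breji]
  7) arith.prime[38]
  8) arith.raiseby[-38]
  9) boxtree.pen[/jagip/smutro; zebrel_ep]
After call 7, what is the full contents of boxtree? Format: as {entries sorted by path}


// arith.prime(x=-34) == -34
// boxtree.crv(p=/sluz) == ok
// boxtree.pen(p=/sluz/sle_im, c=fu) == created
// boxtree.erase(p=/sluz) == ToolError: not empty
// boxtree.pen(p=/breji, c=briwi) == created
// boxtree.erase(p=/breji) == ok
// arith.prime(x=38) == 38
// arith.raiseby(x=-38) == 0
// boxtree.pen(p=/jagip/smutro, c=zebrel_ep) == ToolError: no parent

Answer: {cokesno/, pronoflo/, sluz/, sluz/sle_im=fu, varalu_a/}


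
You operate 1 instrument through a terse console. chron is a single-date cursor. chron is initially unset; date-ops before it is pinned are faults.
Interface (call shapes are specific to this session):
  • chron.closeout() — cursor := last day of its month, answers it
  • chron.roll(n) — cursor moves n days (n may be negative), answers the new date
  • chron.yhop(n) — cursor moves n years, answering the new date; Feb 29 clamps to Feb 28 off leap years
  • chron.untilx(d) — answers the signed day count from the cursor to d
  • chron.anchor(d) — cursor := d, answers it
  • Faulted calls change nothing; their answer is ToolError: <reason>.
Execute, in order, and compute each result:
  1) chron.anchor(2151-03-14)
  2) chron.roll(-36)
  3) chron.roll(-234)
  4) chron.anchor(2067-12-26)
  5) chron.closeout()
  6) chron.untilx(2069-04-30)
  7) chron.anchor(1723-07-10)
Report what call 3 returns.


>>> chron.anchor d='2151-03-14'
= 2151-03-14
>>> chron.roll n='-36'
= 2151-02-06
>>> chron.roll n='-234'
= 2150-06-17
>>> chron.anchor d='2067-12-26'
= 2067-12-26
>>> chron.closeout
= 2067-12-31
>>> chron.untilx d='2069-04-30'
= 486
>>> chron.anchor d='1723-07-10'
= 1723-07-10

Answer: 2150-06-17


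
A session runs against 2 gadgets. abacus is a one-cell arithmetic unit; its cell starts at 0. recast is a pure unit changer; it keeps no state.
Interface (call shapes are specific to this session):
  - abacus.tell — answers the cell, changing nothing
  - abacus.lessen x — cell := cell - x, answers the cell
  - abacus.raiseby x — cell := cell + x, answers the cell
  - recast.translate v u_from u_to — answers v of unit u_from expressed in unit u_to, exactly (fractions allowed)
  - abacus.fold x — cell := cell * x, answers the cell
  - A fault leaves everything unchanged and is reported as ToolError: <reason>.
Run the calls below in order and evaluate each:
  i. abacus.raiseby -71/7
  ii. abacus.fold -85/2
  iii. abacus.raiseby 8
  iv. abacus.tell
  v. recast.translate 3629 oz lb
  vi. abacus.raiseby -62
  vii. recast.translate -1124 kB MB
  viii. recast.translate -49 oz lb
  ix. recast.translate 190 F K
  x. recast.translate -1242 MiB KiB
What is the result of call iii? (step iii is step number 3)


Answer: 6147/14

Derivation:
Next I call raiseby using x: -71/7, and see -71/7.
I try fold using x: -85/2, giving 6035/14.
I try raiseby using x: 8, → 6147/14.
I try tell, and see 6147/14.
Next I call translate using v: 3629, u_from: oz, u_to: lb, giving 3629/16.
I use raiseby using x: -62, and observe 5279/14.
I call translate using v: -1124, u_from: kB, u_to: MB, → -281/250.
I use translate using v: -49, u_from: oz, u_to: lb, which returns -49/16.
I try translate using v: 190, u_from: F, u_to: K, yielding 64967/180.
I use translate using v: -1242, u_from: MiB, u_to: KiB, and see -1271808.


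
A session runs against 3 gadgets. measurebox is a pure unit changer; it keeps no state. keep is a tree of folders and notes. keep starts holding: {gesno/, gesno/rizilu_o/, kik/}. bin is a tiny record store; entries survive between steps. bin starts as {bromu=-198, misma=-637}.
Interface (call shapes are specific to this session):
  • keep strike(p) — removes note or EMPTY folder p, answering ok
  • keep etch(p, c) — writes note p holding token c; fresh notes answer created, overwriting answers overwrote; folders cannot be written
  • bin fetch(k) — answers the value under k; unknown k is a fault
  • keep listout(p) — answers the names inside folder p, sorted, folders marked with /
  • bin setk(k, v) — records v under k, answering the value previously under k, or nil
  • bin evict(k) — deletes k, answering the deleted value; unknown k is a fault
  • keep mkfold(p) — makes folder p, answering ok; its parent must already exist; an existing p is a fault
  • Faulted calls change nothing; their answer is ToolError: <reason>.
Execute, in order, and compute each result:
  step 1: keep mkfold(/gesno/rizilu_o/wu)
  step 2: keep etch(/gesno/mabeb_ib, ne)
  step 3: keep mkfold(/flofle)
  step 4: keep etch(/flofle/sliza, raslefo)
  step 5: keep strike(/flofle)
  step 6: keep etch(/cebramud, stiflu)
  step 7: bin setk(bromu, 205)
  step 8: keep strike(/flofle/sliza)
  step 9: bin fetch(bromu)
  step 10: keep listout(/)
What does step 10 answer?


Answer: [cebramud, flofle/, gesno/, kik/]

Derivation:
==> keep mkfold(p=/gesno/rizilu_o/wu)
<== ok
==> keep etch(p=/gesno/mabeb_ib, c=ne)
<== created
==> keep mkfold(p=/flofle)
<== ok
==> keep etch(p=/flofle/sliza, c=raslefo)
<== created
==> keep strike(p=/flofle)
<== ToolError: not empty
==> keep etch(p=/cebramud, c=stiflu)
<== created
==> bin setk(k=bromu, v=205)
<== -198
==> keep strike(p=/flofle/sliza)
<== ok
==> bin fetch(k=bromu)
<== 205
==> keep listout(p=/)
<== [cebramud, flofle/, gesno/, kik/]


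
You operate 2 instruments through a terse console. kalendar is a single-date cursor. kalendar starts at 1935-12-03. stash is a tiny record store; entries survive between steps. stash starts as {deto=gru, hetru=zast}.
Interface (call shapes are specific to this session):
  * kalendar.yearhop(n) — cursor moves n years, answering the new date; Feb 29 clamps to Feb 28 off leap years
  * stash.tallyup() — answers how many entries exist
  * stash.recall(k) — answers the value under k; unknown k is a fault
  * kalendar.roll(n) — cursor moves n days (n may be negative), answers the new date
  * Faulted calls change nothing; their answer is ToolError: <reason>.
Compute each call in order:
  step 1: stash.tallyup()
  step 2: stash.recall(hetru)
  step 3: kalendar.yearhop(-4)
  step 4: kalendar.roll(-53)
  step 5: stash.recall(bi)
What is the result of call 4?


Answer: 1931-10-11

Derivation:
Now I run stash.tallyup(), and get 2.
Invoking stash.recall on k=hetru, yielding zast.
Invoking kalendar.yearhop on n=-4, and observe 1931-12-03.
I run kalendar.roll on n=-53, — result: 1931-10-11.
I invoke stash.recall on k=bi, — result: ToolError: no such key bi.


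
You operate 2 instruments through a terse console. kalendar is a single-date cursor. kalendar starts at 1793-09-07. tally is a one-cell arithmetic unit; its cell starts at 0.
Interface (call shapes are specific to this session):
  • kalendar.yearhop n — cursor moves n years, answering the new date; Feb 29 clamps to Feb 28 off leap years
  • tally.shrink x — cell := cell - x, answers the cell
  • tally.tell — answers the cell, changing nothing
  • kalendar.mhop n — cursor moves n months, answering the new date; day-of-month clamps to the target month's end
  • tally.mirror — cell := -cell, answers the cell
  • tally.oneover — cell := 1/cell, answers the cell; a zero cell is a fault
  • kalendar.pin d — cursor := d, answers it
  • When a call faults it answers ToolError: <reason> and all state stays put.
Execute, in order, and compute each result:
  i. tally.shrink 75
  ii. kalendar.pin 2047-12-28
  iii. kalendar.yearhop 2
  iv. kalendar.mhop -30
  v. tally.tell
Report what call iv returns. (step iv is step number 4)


Answer: 2047-06-28

Derivation:
-> shrink(75)
<- -75
-> pin(2047-12-28)
<- 2047-12-28
-> yearhop(2)
<- 2049-12-28
-> mhop(-30)
<- 2047-06-28
-> tell()
<- -75


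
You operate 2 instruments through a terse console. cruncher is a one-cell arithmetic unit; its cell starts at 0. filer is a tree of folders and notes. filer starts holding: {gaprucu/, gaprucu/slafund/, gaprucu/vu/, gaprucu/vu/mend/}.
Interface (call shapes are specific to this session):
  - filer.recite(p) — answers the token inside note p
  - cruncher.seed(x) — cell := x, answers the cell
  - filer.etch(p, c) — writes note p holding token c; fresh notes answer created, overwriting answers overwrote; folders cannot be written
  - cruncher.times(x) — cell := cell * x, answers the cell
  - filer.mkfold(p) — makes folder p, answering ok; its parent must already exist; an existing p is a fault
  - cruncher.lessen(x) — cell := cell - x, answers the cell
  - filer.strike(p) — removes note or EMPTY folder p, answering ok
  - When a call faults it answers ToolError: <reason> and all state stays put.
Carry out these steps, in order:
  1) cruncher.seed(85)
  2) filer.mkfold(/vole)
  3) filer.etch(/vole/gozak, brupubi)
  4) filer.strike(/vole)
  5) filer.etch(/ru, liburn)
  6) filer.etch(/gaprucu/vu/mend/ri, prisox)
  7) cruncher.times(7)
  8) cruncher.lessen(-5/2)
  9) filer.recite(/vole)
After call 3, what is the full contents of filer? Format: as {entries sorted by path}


# 1. cruncher.seed(x=85) -> 85
# 2. filer.mkfold(p=/vole) -> ok
# 3. filer.etch(p=/vole/gozak, c=brupubi) -> created
# 4. filer.strike(p=/vole) -> ToolError: not empty
# 5. filer.etch(p=/ru, c=liburn) -> created
# 6. filer.etch(p=/gaprucu/vu/mend/ri, c=prisox) -> created
# 7. cruncher.times(x=7) -> 595
# 8. cruncher.lessen(x=-5/2) -> 1195/2
# 9. filer.recite(p=/vole) -> ToolError: is a directory

Answer: {gaprucu/, gaprucu/slafund/, gaprucu/vu/, gaprucu/vu/mend/, vole/, vole/gozak=brupubi}


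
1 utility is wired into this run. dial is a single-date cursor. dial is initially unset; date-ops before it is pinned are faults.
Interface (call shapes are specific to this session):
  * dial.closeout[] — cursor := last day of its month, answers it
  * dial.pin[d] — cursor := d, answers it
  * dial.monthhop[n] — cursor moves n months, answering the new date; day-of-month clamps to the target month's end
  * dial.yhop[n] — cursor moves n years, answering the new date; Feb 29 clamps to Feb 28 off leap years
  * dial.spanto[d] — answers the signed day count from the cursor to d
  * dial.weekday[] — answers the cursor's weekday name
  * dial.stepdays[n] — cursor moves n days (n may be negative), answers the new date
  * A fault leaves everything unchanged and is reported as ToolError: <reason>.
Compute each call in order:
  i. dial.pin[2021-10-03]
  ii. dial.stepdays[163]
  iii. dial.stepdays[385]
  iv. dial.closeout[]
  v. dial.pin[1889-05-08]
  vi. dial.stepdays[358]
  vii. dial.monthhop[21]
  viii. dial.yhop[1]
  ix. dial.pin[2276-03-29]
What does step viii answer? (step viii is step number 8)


Answer: 1893-02-01

Derivation:
% dial.pin d→2021-10-03
  2021-10-03
% dial.stepdays n→163
  2022-03-15
% dial.stepdays n→385
  2023-04-04
% dial.closeout
  2023-04-30
% dial.pin d→1889-05-08
  1889-05-08
% dial.stepdays n→358
  1890-05-01
% dial.monthhop n→21
  1892-02-01
% dial.yhop n→1
  1893-02-01
% dial.pin d→2276-03-29
  2276-03-29


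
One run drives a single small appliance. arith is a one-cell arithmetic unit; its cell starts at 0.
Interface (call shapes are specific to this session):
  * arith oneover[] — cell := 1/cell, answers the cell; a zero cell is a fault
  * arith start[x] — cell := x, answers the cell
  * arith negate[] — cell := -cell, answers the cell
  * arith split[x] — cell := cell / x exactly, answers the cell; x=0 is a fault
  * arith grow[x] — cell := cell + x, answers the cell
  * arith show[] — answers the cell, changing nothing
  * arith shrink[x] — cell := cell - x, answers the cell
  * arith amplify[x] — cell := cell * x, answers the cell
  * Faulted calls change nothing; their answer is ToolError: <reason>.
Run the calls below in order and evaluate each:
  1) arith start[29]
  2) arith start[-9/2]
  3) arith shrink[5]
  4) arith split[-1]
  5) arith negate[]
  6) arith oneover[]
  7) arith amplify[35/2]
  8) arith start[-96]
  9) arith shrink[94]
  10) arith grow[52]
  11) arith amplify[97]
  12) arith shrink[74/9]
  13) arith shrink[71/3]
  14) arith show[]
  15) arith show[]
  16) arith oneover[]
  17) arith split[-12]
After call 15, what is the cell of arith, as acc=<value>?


Answer: acc=-120761/9

Derivation:
> arith start 29
[out] 29
> arith start -9/2
[out] -9/2
> arith shrink 5
[out] -19/2
> arith split -1
[out] 19/2
> arith negate
[out] -19/2
> arith oneover
[out] -2/19
> arith amplify 35/2
[out] -35/19
> arith start -96
[out] -96
> arith shrink 94
[out] -190
> arith grow 52
[out] -138
> arith amplify 97
[out] -13386
> arith shrink 74/9
[out] -120548/9
> arith shrink 71/3
[out] -120761/9
> arith show
[out] -120761/9
> arith show
[out] -120761/9
> arith oneover
[out] -9/120761
> arith split -12
[out] 3/483044


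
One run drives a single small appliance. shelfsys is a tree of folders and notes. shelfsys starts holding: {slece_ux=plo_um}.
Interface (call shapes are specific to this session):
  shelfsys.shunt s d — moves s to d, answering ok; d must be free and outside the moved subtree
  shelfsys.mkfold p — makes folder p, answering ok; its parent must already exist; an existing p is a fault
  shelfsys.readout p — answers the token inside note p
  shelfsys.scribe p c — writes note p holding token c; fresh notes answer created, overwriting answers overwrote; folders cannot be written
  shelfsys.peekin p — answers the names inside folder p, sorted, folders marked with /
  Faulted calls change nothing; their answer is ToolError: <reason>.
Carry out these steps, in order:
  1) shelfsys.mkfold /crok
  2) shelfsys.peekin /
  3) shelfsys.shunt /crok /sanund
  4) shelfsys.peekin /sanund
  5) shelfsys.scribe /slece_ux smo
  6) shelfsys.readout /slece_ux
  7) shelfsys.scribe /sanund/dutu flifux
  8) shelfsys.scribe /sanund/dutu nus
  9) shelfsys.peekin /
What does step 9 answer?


Answer: [sanund/, slece_ux]

Derivation:
I run mkfold(/crok): ok.
I try peekin(/): [crok/, slece_ux].
I call shunt(/crok, /sanund): ok.
Now I run peekin(/sanund), and see [].
I use scribe(/slece_ux, smo), and observe overwrote.
Calling readout(/slece_ux), → smo.
I run scribe(/sanund/dutu, flifux), — result: created.
Calling scribe(/sanund/dutu, nus), and get overwrote.
Next I call peekin(/), and observe [sanund/, slece_ux].


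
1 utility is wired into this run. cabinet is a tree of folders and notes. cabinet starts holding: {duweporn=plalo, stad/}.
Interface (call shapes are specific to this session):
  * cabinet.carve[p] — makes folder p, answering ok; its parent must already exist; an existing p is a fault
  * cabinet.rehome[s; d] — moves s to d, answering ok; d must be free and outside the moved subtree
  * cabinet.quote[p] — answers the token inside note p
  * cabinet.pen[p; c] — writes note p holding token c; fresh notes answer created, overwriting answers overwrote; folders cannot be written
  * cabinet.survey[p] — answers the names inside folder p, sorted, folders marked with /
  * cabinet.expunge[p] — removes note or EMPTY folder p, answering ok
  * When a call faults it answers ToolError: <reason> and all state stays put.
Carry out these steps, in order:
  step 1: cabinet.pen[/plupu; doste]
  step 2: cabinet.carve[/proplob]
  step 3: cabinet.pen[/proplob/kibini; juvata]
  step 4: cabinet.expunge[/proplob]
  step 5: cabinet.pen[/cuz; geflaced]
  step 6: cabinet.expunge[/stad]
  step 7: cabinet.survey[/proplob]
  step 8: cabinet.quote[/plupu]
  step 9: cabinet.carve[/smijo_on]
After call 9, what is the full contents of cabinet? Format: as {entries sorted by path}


>> cabinet.pen(p='/plupu', c='doste')
<< created
>> cabinet.carve(p='/proplob')
<< ok
>> cabinet.pen(p='/proplob/kibini', c='juvata')
<< created
>> cabinet.expunge(p='/proplob')
<< ToolError: not empty
>> cabinet.pen(p='/cuz', c='geflaced')
<< created
>> cabinet.expunge(p='/stad')
<< ok
>> cabinet.survey(p='/proplob')
<< [kibini]
>> cabinet.quote(p='/plupu')
<< doste
>> cabinet.carve(p='/smijo_on')
<< ok

Answer: {cuz=geflaced, duweporn=plalo, plupu=doste, proplob/, proplob/kibini=juvata, smijo_on/}


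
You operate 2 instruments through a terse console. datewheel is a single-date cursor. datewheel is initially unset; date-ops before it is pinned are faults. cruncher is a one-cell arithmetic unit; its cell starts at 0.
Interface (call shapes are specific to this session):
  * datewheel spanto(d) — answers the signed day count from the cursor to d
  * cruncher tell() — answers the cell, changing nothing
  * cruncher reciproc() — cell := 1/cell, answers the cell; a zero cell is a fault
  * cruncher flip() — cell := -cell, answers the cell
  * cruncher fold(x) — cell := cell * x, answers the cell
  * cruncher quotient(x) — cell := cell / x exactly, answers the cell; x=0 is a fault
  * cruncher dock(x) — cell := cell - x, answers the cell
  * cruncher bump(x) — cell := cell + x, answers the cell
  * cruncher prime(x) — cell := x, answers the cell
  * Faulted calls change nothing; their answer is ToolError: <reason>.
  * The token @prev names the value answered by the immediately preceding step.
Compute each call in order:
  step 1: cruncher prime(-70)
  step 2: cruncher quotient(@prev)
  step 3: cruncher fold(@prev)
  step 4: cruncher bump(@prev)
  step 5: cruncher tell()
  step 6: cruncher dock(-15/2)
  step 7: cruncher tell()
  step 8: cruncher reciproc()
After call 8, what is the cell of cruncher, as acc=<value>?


==> cruncher prime(x→-70)
<== -70
==> cruncher quotient(x→@prev)
<== 1
==> cruncher fold(x→@prev)
<== 1
==> cruncher bump(x→@prev)
<== 2
==> cruncher tell()
<== 2
==> cruncher dock(x→-15/2)
<== 19/2
==> cruncher tell()
<== 19/2
==> cruncher reciproc()
<== 2/19

Answer: acc=2/19


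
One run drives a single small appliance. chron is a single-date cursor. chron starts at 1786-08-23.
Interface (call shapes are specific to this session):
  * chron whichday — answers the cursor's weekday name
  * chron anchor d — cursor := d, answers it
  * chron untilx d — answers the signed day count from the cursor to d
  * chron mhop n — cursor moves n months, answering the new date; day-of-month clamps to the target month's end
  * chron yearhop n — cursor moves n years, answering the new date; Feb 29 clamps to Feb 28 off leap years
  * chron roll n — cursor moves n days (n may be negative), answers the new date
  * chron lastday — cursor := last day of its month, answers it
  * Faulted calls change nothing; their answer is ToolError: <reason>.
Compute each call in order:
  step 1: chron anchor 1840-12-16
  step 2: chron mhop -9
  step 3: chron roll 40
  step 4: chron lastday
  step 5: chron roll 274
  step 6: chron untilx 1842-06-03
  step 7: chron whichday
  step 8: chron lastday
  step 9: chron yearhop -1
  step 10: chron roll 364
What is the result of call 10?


Answer: 1841-01-29

Derivation:
Act: chron anchor[d→1840-12-16]
Obs: 1840-12-16
Act: chron mhop[n→-9]
Obs: 1840-03-16
Act: chron roll[n→40]
Obs: 1840-04-25
Act: chron lastday[]
Obs: 1840-04-30
Act: chron roll[n→274]
Obs: 1841-01-29
Act: chron untilx[d→1842-06-03]
Obs: 490
Act: chron whichday[]
Obs: Friday
Act: chron lastday[]
Obs: 1841-01-31
Act: chron yearhop[n→-1]
Obs: 1840-01-31
Act: chron roll[n→364]
Obs: 1841-01-29


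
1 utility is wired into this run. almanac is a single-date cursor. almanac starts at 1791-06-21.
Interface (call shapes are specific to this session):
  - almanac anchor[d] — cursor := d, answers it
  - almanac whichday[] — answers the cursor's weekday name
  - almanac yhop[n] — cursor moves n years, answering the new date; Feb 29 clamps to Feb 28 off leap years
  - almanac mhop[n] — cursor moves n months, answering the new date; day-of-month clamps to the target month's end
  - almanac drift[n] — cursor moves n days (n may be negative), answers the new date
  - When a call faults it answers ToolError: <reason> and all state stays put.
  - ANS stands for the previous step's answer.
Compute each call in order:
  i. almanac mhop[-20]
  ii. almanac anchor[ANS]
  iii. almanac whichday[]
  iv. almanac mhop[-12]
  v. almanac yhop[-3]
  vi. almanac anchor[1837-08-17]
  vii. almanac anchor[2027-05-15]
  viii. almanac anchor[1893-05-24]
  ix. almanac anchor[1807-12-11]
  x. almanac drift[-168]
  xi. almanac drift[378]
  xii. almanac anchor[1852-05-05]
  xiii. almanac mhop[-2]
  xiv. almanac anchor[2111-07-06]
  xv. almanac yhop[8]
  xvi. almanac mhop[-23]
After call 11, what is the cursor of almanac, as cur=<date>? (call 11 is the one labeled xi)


I run almanac mhop with n='-20', → 1789-10-21.
Then almanac anchor with d='ANS', and see 1789-10-21.
I try almanac whichday, — result: Wednesday.
Using almanac mhop with n='-12', and see 1788-10-21.
Calling almanac yhop with n='-3', — result: 1785-10-21.
Invoking almanac anchor with d='1837-08-17', giving 1837-08-17.
Now I run almanac anchor with d='2027-05-15', giving 2027-05-15.
I call almanac anchor with d='1893-05-24', — result: 1893-05-24.
I run almanac anchor with d='1807-12-11', and see 1807-12-11.
I use almanac drift with n='-168', giving 1807-06-26.
Using almanac drift with n='378', and get 1808-07-08.
Next I call almanac anchor with d='1852-05-05', → 1852-05-05.
I try almanac mhop with n='-2', and observe 1852-03-05.
I use almanac anchor with d='2111-07-06', → 2111-07-06.
I call almanac yhop with n='8', and observe 2119-07-06.
Next I call almanac mhop with n='-23', yielding 2117-08-06.

Answer: cur=1808-07-08


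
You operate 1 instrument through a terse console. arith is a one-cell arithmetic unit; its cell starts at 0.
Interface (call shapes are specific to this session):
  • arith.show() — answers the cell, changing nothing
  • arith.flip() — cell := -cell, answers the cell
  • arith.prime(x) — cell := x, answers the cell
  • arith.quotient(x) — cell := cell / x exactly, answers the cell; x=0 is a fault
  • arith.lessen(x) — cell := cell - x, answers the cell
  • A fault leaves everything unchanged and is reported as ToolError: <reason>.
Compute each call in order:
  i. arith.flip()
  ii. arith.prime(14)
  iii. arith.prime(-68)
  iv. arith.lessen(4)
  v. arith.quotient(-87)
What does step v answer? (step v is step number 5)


Answer: 24/29

Derivation:
I invoke arith.flip(), — result: 0.
Then arith.prime with x=14, and observe 14.
Then arith.prime with x=-68, — result: -68.
I use arith.lessen with x=4, yielding -72.
I call arith.quotient with x=-87, and get 24/29.


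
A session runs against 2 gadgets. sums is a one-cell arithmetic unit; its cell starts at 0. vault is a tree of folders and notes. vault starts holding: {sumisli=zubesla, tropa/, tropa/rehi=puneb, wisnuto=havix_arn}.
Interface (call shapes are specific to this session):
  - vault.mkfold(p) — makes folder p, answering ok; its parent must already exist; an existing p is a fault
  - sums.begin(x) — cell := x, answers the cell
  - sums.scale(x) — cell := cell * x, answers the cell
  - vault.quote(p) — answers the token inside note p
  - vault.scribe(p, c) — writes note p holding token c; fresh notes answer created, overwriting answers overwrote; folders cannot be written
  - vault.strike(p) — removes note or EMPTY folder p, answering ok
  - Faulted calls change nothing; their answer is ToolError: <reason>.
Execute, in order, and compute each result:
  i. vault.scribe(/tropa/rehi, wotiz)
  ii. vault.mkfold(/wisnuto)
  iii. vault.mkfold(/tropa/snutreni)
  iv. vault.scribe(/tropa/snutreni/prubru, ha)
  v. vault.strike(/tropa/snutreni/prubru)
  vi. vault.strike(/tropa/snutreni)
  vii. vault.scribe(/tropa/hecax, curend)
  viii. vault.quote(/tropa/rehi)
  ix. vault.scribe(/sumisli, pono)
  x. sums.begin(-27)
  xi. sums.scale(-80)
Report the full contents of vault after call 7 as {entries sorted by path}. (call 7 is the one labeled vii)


Answer: {sumisli=zubesla, tropa/, tropa/hecax=curend, tropa/rehi=wotiz, wisnuto=havix_arn}

Derivation:
! 1. vault.scribe(/tropa/rehi, wotiz) -> overwrote
! 2. vault.mkfold(/wisnuto) -> ToolError: exists
! 3. vault.mkfold(/tropa/snutreni) -> ok
! 4. vault.scribe(/tropa/snutreni/prubru, ha) -> created
! 5. vault.strike(/tropa/snutreni/prubru) -> ok
! 6. vault.strike(/tropa/snutreni) -> ok
! 7. vault.scribe(/tropa/hecax, curend) -> created
! 8. vault.quote(/tropa/rehi) -> wotiz
! 9. vault.scribe(/sumisli, pono) -> overwrote
! 10. sums.begin(-27) -> -27
! 11. sums.scale(-80) -> 2160


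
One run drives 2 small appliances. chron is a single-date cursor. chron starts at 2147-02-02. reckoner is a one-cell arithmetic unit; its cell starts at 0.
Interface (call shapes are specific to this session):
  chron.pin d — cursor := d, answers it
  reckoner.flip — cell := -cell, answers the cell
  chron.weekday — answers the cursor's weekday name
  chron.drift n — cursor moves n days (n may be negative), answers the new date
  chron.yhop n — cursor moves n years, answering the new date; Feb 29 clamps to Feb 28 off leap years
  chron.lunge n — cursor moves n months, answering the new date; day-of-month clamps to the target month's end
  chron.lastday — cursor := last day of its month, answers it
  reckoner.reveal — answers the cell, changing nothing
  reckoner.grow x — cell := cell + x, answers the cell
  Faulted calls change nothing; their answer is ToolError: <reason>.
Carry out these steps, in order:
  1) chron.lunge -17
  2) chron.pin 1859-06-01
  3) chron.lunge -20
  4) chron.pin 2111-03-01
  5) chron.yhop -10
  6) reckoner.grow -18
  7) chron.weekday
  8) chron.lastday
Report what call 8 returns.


[in] chron.lunge n=-17
= 2145-09-02
[in] chron.pin d=1859-06-01
= 1859-06-01
[in] chron.lunge n=-20
= 1857-10-01
[in] chron.pin d=2111-03-01
= 2111-03-01
[in] chron.yhop n=-10
= 2101-03-01
[in] reckoner.grow x=-18
= -18
[in] chron.weekday
= Tuesday
[in] chron.lastday
= 2101-03-31

Answer: 2101-03-31


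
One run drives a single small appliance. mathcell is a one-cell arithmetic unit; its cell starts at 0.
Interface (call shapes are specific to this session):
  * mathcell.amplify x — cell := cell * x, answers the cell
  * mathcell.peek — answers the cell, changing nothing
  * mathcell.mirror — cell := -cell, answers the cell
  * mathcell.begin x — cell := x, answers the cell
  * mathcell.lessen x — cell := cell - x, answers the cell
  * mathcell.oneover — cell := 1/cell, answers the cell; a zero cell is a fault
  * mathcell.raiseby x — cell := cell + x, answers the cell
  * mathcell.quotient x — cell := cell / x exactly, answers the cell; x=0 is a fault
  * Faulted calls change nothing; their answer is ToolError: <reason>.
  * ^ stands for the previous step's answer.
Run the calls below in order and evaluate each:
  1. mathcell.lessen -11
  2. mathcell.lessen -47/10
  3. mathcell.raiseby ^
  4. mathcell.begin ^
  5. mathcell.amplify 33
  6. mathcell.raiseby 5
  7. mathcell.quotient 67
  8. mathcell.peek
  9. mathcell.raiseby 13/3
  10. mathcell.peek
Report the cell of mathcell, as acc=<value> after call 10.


Answer: acc=19973/1005

Derivation:
Now I run mathcell.lessen with x='-11', and observe 11.
I run mathcell.lessen with x='-47/10', and observe 157/10.
Using mathcell.raiseby with x='^', giving 157/5.
Calling mathcell.begin with x='^': 157/5.
Then mathcell.amplify with x='33', — result: 5181/5.
I invoke mathcell.raiseby with x='5', which returns 5206/5.
Invoking mathcell.quotient with x='67', giving 5206/335.
Invoking mathcell.peek, yielding 5206/335.
Invoking mathcell.raiseby with x='13/3', → 19973/1005.
Calling mathcell.peek(), — result: 19973/1005.
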